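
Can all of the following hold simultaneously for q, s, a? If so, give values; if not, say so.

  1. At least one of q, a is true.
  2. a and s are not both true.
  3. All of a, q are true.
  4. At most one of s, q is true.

q=T, s=F, a=T

  (1) {q, a}: 2 true — at least one ✓
  (2) a=T, s=F — not both ✓
  (3) {a, q}: all 2 true ✓
  (4) {s, q}: 1 true — at most one ✓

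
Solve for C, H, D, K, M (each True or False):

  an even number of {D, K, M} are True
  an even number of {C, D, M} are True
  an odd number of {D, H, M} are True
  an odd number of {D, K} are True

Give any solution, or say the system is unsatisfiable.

C=F; H=T; D=T; K=F; M=T

{D, K, M}: 2 true → even ✓
{C, D, M}: 2 true → even ✓
{D, H, M}: 3 true → odd ✓
{D, K}: 1 true → odd ✓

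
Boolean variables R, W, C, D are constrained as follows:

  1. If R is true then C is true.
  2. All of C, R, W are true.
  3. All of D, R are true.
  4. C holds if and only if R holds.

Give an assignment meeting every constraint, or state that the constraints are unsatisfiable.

R = True, W = True, C = True, D = True

  (1) R=T ⇒ C: T ✓
  (2) {C, R, W}: all 3 true ✓
  (3) {D, R}: all 2 true ✓
  (4) C=T, R=T — same ✓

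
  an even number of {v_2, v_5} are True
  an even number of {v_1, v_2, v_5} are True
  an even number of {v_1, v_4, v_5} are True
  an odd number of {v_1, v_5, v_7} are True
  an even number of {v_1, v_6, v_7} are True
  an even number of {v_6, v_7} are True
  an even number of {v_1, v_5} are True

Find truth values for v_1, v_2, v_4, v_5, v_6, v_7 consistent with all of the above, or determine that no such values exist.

v_1 = False, v_2 = False, v_4 = False, v_5 = False, v_6 = True, v_7 = True

{v_2, v_5}: 0 true → even ✓
{v_1, v_2, v_5}: 0 true → even ✓
{v_1, v_4, v_5}: 0 true → even ✓
{v_1, v_5, v_7}: 1 true → odd ✓
{v_1, v_6, v_7}: 2 true → even ✓
{v_6, v_7}: 2 true → even ✓
{v_1, v_5}: 0 true → even ✓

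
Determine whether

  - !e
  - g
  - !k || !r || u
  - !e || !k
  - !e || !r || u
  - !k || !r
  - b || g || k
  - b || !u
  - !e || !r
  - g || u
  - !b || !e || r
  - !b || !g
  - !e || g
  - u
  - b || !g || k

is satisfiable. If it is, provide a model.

Case e = True:
  Clause (!e) is falsified — contradiction.
Case e = False:
  (g) forces g = True.
  (!b || !g) forces b = False.
  (b || !u) forces u = False.
  Clause (u) is falsified — contradiction.
Both cases fail, so the formula is unsatisfiable.

Unsatisfiable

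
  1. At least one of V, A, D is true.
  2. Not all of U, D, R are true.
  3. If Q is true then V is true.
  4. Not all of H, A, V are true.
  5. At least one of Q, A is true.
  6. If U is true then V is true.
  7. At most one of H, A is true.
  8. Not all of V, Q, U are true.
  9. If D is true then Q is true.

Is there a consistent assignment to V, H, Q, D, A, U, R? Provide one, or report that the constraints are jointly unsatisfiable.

V = True, H = False, Q = True, D = True, A = False, U = False, R = False

  (1) {V, A, D}: 2 true — at least one ✓
  (2) {U, D, R}: 1/3 true — not all ✓
  (3) Q=T ⇒ V: T ✓
  (4) {H, A, V}: 1/3 true — not all ✓
  (5) {Q, A}: 1 true — at least one ✓
  (6) U=F ⇒ V: vacuous ✓
  (7) {H, A}: 0 true — at most one ✓
  (8) {V, Q, U}: 2/3 true — not all ✓
  (9) D=T ⇒ Q: T ✓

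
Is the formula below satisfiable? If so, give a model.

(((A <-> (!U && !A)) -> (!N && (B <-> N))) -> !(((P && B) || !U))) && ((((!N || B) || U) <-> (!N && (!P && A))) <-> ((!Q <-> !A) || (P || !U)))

B = True; A = True; Q = True; N = False; U = True; P = False

  ((A <-> (!U && !A)) -> (!N && (B <-> N))) -> !(((P && B) || !U)) = True
    (A <-> (!U && !A)) -> (!N && (B <-> N)) = True
      A <-> (!U && !A) = False
        !U && !A = False
          !U = False
          !A = False
      !N && (B <-> N) = False
        !N = True
        B <-> N = False
    !(((P && B) || !U)) = True
      (P && B) || !U = False
        P && B = False
        !U = False
  (((!N || B) || U) <-> (!N && (!P && A))) <-> ((!Q <-> !A) || (P || !U)) = True
    ((!N || B) || U) <-> (!N && (!P && A)) = True
      (!N || B) || U = True
        !N || B = True
          !N = True
      !N && (!P && A) = True
        !N = True
        !P && A = True
          !P = True
    (!Q <-> !A) || (P || !U) = True
      !Q <-> !A = True
        !Q = False
        !A = False
      P || !U = False
        !U = False
Both conjuncts True, so the formula holds.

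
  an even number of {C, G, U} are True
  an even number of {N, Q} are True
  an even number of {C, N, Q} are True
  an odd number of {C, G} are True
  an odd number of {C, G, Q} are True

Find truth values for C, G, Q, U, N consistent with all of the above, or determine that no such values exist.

C: False, G: True, Q: False, U: True, N: False

{C, G, U}: 2 true → even ✓
{N, Q}: 0 true → even ✓
{C, N, Q}: 0 true → even ✓
{C, G}: 1 true → odd ✓
{C, G, Q}: 1 true → odd ✓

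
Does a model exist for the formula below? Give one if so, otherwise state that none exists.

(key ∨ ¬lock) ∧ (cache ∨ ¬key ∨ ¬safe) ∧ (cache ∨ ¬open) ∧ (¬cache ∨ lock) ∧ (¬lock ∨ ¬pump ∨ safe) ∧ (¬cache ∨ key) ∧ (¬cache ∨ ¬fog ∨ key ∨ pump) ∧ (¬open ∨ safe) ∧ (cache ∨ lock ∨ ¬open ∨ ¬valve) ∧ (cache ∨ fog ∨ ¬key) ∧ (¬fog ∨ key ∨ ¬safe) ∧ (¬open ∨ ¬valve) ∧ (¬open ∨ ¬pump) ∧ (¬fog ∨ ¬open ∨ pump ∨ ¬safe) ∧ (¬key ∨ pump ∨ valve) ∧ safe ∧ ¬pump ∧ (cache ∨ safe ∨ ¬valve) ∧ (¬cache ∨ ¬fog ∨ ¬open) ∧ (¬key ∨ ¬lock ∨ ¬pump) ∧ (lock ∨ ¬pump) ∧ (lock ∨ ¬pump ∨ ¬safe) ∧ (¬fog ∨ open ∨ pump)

cache=F, open=F, lock=F, fog=F, valve=T, key=F, pump=F, safe=T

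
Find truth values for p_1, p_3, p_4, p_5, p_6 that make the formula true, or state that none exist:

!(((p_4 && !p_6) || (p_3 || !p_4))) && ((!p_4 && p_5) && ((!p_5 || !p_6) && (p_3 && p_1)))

Case p_3 = True: the conjunct !(((p_4 && !p_6) || (p_3 || !p_4))) becomes !(((p_4 && !p_6) || True)) = False.
Case p_3 = False: the conjunct p_3 is False.
Both cases fail — unsatisfiable.

The formula is unsatisfiable.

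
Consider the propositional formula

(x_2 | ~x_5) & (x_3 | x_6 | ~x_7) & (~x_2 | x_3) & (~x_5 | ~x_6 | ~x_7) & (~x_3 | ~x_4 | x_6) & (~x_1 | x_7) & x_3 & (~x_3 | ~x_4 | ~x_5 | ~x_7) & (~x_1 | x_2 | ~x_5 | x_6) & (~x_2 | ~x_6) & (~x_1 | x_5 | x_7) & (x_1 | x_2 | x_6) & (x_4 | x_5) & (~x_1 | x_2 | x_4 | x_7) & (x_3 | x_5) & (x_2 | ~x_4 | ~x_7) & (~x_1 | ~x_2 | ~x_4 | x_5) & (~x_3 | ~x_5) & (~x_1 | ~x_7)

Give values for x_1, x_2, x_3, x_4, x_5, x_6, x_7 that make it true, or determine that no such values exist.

x_1 = False; x_2 = False; x_3 = True; x_4 = True; x_5 = False; x_6 = True; x_7 = False

Unit clause (x_3) forces x_3 = True.
In (~x_3 | ~x_5) only ~x_5 is left, so x_5 = False.
In (x_4 | x_5) only x_4 is left, so x_4 = True.
In (~x_3 | ~x_4 | x_6) only x_6 is left, so x_6 = True.
In (~x_2 | ~x_6) only ~x_2 is left, so x_2 = False.
In (x_2 | ~x_4 | ~x_7) only ~x_7 is left, so x_7 = False.
In (~x_1 | x_7) only ~x_1 is left, so x_1 = False.
All clauses satisfied.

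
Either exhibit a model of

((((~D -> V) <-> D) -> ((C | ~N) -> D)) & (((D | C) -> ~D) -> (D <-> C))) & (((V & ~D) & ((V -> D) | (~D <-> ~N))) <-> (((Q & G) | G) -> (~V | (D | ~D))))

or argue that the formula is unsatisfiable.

D = False; G = False; Q = True; C = False; N = False; V = True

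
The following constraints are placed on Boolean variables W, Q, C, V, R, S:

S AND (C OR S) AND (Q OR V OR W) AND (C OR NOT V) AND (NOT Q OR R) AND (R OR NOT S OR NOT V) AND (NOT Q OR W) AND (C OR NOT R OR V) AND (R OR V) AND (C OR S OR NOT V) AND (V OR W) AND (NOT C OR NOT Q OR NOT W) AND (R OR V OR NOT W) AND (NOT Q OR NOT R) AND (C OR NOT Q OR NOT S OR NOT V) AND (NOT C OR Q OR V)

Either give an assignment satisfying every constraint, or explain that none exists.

Unit clause (S) forces S = True.
Set W = True.
Try Q = True:
  (NOT Q OR R) forces R = True.
  clause (NOT Q OR NOT R) is falsified — backtrack.
So Q = False.
Set C = True.
  then (NOT C OR Q OR V) forces V = True.
  then (R OR NOT S OR NOT V) forces R = True.
All clauses satisfied.

W=T, Q=F, C=T, V=T, R=T, S=T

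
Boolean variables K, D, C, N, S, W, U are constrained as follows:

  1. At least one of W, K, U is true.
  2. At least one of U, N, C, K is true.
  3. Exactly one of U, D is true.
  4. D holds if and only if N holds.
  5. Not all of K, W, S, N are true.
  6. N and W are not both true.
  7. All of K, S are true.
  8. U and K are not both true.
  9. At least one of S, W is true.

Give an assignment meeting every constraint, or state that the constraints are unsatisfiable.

K = True, D = True, C = False, N = True, S = True, W = False, U = False

  (1) {W, K, U}: 1 true — at least one ✓
  (2) {U, N, C, K}: 2 true — at least one ✓
  (3) {U, D}: 1 true — exactly one ✓
  (4) D=T, N=T — same ✓
  (5) {K, W, S, N}: 3/4 true — not all ✓
  (6) N=T, W=F — not both ✓
  (7) {K, S}: all 2 true ✓
  (8) U=F, K=T — not both ✓
  (9) {S, W}: 1 true — at least one ✓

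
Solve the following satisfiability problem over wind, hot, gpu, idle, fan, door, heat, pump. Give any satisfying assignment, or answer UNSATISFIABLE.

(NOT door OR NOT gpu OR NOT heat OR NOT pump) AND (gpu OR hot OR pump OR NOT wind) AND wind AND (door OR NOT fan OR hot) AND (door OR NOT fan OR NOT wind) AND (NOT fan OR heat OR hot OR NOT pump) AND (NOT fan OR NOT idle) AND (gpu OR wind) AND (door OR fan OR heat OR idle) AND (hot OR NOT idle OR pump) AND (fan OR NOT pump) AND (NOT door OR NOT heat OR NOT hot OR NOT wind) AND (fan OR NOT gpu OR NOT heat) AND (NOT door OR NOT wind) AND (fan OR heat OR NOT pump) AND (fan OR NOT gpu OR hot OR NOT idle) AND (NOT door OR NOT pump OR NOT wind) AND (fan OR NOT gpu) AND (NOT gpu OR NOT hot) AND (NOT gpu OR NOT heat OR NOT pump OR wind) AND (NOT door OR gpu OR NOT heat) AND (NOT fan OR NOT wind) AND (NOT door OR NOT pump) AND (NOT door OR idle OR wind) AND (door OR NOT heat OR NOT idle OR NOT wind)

wind=T, hot=T, gpu=F, idle=F, fan=F, door=F, heat=T, pump=F

Unit clause (wind) forces wind = True.
In (NOT door OR NOT wind) only NOT door is left, so door = False.
In (NOT fan OR NOT wind) only NOT fan is left, so fan = False.
In (fan OR NOT pump) only NOT pump is left, so pump = False.
In (fan OR NOT gpu) only NOT gpu is left, so gpu = False.
In (gpu OR hot OR pump OR NOT wind) only hot is left, so hot = True.
Set idle = False.
  then (door OR fan OR heat OR idle) forces heat = True.
All clauses satisfied.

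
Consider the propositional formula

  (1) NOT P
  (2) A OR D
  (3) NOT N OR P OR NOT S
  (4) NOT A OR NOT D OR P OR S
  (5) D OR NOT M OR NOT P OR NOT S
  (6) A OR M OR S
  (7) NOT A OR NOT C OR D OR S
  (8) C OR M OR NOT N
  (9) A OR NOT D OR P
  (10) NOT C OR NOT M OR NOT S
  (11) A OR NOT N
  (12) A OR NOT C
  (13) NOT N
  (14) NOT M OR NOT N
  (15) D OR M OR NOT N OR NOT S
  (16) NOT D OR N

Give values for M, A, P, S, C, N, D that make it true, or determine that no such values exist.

M=T, A=T, P=F, S=T, C=F, N=F, D=F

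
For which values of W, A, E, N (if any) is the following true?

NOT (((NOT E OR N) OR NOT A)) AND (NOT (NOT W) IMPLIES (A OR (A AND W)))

W: False, A: True, E: True, N: False

  NOT (((NOT E OR N) OR NOT A)) = True
    (NOT E OR N) OR NOT A = False
      NOT E OR N = False
        NOT E = False
      NOT A = False
  NOT (NOT W) IMPLIES (A OR (A AND W)) = True
    NOT (NOT W) = False
      NOT W = True
    A OR (A AND W) = True
      A AND W = False
Both conjuncts True, so the formula holds.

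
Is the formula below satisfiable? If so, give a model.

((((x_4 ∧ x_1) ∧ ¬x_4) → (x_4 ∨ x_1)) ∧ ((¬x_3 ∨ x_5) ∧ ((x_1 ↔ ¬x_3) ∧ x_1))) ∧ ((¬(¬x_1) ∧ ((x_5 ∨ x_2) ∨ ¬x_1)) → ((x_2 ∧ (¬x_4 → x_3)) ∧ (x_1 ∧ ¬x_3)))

x_1 = True, x_2 = False, x_3 = False, x_4 = False, x_5 = False

  (((x_4 ∧ x_1) ∧ ¬x_4) → (x_4 ∨ x_1)) ∧ ((¬x_3 ∨ x_5) ∧ ((x_1 ↔ ¬x_3) ∧ x_1)) = True
    ((x_4 ∧ x_1) ∧ ¬x_4) → (x_4 ∨ x_1) = True
      (x_4 ∧ x_1) ∧ ¬x_4 = False
        x_4 ∧ x_1 = False
        ¬x_4 = True
      x_4 ∨ x_1 = True
    (¬x_3 ∨ x_5) ∧ ((x_1 ↔ ¬x_3) ∧ x_1) = True
      ¬x_3 ∨ x_5 = True
        ¬x_3 = True
      (x_1 ↔ ¬x_3) ∧ x_1 = True
        x_1 ↔ ¬x_3 = True
          ¬x_3 = True
  (¬(¬x_1) ∧ ((x_5 ∨ x_2) ∨ ¬x_1)) → ((x_2 ∧ (¬x_4 → x_3)) ∧ (x_1 ∧ ¬x_3)) = True
    ¬(¬x_1) ∧ ((x_5 ∨ x_2) ∨ ¬x_1) = False
      ¬(¬x_1) = True
        ¬x_1 = False
      (x_5 ∨ x_2) ∨ ¬x_1 = False
        x_5 ∨ x_2 = False
        ¬x_1 = False
    (x_2 ∧ (¬x_4 → x_3)) ∧ (x_1 ∧ ¬x_3) = False
      x_2 ∧ (¬x_4 → x_3) = False
        ¬x_4 → x_3 = False
          ¬x_4 = True
      x_1 ∧ ¬x_3 = True
        ¬x_3 = True
Both conjuncts True, so the formula holds.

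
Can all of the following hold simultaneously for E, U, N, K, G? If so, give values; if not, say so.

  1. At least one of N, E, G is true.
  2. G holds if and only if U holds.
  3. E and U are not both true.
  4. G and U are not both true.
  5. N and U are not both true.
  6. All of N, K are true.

E = False, U = False, N = True, K = True, G = False

  (1) {N, E, G}: 1 true — at least one ✓
  (2) G=F, U=F — same ✓
  (3) E=F, U=F — not both ✓
  (4) G=F, U=F — not both ✓
  (5) N=T, U=F — not both ✓
  (6) {N, K}: all 2 true ✓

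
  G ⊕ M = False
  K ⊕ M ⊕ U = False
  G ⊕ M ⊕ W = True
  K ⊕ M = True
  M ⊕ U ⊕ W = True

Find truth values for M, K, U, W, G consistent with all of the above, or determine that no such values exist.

M: True; K: False; U: True; W: True; G: True

G ⊕ M = T ⊕ T = False ✓
K ⊕ M ⊕ U = F ⊕ T ⊕ T = False ✓
G ⊕ M ⊕ W = T ⊕ T ⊕ T = True ✓
K ⊕ M = F ⊕ T = True ✓
M ⊕ U ⊕ W = T ⊕ T ⊕ T = True ✓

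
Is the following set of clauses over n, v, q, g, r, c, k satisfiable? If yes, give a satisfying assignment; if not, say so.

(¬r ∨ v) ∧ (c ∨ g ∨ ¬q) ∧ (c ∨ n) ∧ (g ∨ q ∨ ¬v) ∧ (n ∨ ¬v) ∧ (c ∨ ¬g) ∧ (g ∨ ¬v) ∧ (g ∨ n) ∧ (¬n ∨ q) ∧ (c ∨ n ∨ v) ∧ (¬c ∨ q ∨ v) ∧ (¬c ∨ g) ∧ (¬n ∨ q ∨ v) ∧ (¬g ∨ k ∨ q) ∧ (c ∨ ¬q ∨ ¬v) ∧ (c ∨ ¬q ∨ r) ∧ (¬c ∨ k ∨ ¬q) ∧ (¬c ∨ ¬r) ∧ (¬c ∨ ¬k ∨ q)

n = True; v = True; q = True; g = True; r = False; c = True; k = True

Set n = True.
  then (¬n ∨ q) forces q = True.
Set v = True.
  then (g ∨ ¬v) forces g = True.
  then (c ∨ ¬q ∨ ¬v) forces c = True.
  then (¬c ∨ k ∨ ¬q) forces k = True.
  then (¬c ∨ ¬r) forces r = False.
All clauses satisfied.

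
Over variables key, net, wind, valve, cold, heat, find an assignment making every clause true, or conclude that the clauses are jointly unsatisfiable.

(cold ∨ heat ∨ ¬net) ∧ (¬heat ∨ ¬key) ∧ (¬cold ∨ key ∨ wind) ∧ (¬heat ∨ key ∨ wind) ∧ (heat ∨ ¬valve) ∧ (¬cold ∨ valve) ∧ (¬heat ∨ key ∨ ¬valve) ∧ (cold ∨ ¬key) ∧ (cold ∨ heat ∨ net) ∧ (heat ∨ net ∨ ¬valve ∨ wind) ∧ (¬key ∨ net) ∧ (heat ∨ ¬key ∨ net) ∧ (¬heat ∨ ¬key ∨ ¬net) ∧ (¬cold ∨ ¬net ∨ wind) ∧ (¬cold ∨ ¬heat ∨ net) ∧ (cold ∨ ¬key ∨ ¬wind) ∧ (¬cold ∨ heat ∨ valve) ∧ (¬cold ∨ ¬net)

Try key = True:
  (¬heat ∨ ¬key) forces heat = False.
  (heat ∨ ¬valve) forces valve = False.
  (¬cold ∨ valve) forces cold = False.
  clause (cold ∨ ¬key) is falsified — backtrack.
So key = False.
Set net = False.
Set wind = True.
Set valve = False.
  then (¬cold ∨ valve) forces cold = False.
  then (cold ∨ heat ∨ net) forces heat = True.
All clauses satisfied.

key=F; net=F; wind=T; valve=F; cold=F; heat=T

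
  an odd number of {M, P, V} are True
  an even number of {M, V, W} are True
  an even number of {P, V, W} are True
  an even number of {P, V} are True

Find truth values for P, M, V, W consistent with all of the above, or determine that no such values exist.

P=T, M=T, V=T, W=F

{M, P, V}: 3 true → odd ✓
{M, V, W}: 2 true → even ✓
{P, V, W}: 2 true → even ✓
{P, V}: 2 true → even ✓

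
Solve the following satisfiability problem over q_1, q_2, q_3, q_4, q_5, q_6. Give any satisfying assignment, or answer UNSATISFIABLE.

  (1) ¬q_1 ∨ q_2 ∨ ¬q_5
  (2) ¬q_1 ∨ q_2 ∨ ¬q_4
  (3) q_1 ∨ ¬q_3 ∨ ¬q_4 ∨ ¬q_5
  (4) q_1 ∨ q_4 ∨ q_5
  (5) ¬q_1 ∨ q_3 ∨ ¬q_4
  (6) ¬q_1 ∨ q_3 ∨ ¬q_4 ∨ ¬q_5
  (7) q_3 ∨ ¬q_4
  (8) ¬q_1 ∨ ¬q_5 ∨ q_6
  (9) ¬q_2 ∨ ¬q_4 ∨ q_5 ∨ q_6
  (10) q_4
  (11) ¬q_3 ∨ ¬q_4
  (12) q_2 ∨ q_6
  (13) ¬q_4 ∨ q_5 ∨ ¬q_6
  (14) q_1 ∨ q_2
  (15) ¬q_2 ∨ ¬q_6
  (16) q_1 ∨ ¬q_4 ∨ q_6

Unsatisfiable

Case q_4 = True:
  (q_3 ∨ ¬q_4) forces q_3 = True.
  Clause (¬q_3 ∨ ¬q_4) is falsified — contradiction.
Case q_4 = False:
  Clause (q_4) is falsified — contradiction.
Both cases fail, so the formula is unsatisfiable.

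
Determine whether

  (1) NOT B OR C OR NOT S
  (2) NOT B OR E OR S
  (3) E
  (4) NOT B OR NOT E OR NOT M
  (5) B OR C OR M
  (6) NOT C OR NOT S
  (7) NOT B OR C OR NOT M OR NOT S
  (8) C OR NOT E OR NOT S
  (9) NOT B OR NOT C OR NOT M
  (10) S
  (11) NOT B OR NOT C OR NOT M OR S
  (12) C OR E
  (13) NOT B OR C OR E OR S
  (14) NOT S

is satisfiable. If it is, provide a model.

Case S = True:
  Clause (NOT S) is falsified — contradiction.
Case S = False:
  Clause (S) is falsified — contradiction.
Both cases fail, so the formula is unsatisfiable.

Unsatisfiable — no assignment works.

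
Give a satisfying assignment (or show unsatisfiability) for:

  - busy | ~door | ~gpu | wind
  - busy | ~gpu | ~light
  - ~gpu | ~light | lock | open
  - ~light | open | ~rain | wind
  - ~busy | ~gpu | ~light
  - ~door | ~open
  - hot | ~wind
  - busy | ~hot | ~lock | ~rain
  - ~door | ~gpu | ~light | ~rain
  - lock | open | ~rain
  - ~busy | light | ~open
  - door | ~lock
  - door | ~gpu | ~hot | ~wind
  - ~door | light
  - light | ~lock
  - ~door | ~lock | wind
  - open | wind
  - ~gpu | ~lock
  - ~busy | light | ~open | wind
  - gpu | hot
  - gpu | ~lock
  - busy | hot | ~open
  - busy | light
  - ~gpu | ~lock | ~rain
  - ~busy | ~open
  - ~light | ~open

rain = False; open = False; hot = True; light = True; lock = False; busy = True; gpu = False; door = False; wind = True

Set rain = False.
Set open = False.
  then (open | wind) forces wind = True.
  then (hot | ~wind) forces hot = True.
Set light = True.
Try lock = True:
  (door | ~lock) forces door = True.
  (~gpu | ~lock) forces gpu = False.
  clause (gpu | ~lock) is falsified — backtrack.
So lock = False.
  then (~gpu | ~light | lock | open) forces gpu = False.
Set busy = True.
Set door = False.
All clauses satisfied.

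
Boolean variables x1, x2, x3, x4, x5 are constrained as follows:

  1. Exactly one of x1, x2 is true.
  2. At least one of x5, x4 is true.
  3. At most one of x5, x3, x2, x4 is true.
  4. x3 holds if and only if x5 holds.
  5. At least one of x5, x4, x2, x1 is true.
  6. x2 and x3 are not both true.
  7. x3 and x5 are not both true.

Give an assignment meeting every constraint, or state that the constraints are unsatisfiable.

x1: True, x2: False, x3: False, x4: True, x5: False

  (1) {x1, x2}: 1 true — exactly one ✓
  (2) {x5, x4}: 1 true — at least one ✓
  (3) {x5, x3, x2, x4}: 1 true — at most one ✓
  (4) x3=F, x5=F — same ✓
  (5) {x5, x4, x2, x1}: 2 true — at least one ✓
  (6) x2=F, x3=F — not both ✓
  (7) x3=F, x5=F — not both ✓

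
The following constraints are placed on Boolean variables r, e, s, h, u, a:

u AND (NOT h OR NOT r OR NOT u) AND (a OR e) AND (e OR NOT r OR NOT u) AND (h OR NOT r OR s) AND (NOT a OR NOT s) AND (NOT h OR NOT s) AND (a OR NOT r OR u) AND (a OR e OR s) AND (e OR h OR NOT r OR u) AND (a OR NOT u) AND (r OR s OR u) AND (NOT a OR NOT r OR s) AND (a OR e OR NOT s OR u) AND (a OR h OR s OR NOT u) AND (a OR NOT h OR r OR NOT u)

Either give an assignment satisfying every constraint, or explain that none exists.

r: False; e: True; s: False; h: False; u: True; a: True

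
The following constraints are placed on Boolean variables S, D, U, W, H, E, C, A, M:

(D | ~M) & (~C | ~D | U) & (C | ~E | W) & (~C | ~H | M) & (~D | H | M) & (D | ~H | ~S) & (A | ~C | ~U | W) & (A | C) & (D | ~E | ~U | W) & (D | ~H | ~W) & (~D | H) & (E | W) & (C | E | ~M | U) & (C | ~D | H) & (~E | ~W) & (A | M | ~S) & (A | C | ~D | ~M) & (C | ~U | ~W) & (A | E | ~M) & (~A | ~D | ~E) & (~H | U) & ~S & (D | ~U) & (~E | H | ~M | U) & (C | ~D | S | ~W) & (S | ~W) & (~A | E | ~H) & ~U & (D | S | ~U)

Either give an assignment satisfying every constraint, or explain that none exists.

S: False, D: False, U: False, W: False, H: False, E: True, C: True, A: True, M: False

Unit clause (~S) forces S = False.
In (S | ~W) only ~W is left, so W = False.
Unit clause (~U) forces U = False.
In (E | W) only E is left, so E = True.
In (~H | U) only ~H is left, so H = False.
In (~E | H | ~M | U) only ~M is left, so M = False.
In (C | ~E | W) only C is left, so C = True.
In (~D | H | M) only ~D is left, so D = False.
Set A = True.
All clauses satisfied.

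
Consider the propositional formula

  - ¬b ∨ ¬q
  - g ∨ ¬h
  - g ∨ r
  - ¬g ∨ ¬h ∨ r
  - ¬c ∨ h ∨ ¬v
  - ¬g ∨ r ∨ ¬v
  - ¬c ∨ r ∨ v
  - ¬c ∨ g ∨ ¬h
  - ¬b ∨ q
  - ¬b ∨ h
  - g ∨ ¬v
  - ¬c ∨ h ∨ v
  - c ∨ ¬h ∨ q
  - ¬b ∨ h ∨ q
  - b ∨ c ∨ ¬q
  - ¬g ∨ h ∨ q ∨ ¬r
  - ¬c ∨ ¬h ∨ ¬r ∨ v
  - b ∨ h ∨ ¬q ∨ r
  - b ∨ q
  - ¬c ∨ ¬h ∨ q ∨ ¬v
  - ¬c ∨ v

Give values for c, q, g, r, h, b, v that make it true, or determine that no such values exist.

c=T, q=T, g=T, r=T, h=T, b=F, v=T

Set c = True.
  then (¬c ∨ v) forces v = True.
  then (¬c ∨ h ∨ ¬v) forces h = True.
  then (¬c ∨ g ∨ ¬h) forces g = True.
  then (¬c ∨ ¬h ∨ q ∨ ¬v) forces q = True.
  then (¬b ∨ ¬q) forces b = False.
  then (¬g ∨ ¬h ∨ r) forces r = True.
All clauses satisfied.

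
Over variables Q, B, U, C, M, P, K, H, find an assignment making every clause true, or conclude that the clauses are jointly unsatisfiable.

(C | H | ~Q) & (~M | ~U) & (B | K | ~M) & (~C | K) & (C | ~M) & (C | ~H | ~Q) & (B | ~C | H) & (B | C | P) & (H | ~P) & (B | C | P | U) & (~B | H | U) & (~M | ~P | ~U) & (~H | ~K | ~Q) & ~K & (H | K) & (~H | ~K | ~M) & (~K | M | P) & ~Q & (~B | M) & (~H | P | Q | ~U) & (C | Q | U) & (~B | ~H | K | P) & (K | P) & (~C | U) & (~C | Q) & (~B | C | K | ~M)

Q=F, B=F, U=T, C=F, M=F, P=T, K=F, H=T

Unit clause (~K) forces K = False.
In (H | K) only H is left, so H = True.
Unit clause (~Q) forces Q = False.
In (K | P) only P is left, so P = True.
In (~C | Q) only ~C is left, so C = False.
In (C | ~M) only ~M is left, so M = False.
In (~B | M) only ~B is left, so B = False.
In (C | Q | U) only U is left, so U = True.
All clauses satisfied.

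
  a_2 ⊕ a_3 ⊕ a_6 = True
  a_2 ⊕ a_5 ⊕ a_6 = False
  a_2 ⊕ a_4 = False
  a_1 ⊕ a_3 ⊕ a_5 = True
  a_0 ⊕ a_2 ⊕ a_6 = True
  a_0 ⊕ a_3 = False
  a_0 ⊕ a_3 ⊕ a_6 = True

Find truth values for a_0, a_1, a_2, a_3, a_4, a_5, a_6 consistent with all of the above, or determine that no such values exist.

a_0 = True; a_1 = False; a_2 = True; a_3 = True; a_4 = True; a_5 = False; a_6 = True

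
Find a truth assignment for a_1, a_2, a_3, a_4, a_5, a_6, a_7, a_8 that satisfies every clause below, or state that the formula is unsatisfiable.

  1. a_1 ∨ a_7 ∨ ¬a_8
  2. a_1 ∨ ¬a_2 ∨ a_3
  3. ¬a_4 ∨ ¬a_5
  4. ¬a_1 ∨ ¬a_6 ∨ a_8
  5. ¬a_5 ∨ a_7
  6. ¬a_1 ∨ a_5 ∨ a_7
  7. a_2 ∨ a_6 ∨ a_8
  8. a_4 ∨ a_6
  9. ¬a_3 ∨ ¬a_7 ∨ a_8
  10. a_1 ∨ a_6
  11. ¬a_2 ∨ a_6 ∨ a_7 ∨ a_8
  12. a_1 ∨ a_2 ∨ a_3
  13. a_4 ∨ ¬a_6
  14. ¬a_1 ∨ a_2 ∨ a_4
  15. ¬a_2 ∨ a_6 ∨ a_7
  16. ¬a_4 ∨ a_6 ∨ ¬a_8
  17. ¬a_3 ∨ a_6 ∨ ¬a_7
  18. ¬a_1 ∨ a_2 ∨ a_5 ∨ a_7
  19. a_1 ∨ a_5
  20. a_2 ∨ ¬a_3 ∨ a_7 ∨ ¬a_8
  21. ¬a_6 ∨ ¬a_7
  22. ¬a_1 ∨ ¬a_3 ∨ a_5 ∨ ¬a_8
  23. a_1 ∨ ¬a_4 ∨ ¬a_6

Try a_1 = False:
  (a_1 ∨ a_6) forces a_6 = True.
  (a_4 ∨ ¬a_6) forces a_4 = True.
  clause (a_1 ∨ ¬a_4 ∨ ¬a_6) is falsified — backtrack.
So a_1 = True.
Set a_2 = True.
Set a_3 = False.
Set a_4 = True.
  then (¬a_4 ∨ ¬a_5) forces a_5 = False.
  then (¬a_1 ∨ a_5 ∨ a_7) forces a_7 = True.
  then (¬a_6 ∨ ¬a_7) forces a_6 = False.
  then (¬a_4 ∨ a_6 ∨ ¬a_8) forces a_8 = False.
All clauses satisfied.

a_1 = True; a_2 = True; a_3 = False; a_4 = True; a_5 = False; a_6 = False; a_7 = True; a_8 = False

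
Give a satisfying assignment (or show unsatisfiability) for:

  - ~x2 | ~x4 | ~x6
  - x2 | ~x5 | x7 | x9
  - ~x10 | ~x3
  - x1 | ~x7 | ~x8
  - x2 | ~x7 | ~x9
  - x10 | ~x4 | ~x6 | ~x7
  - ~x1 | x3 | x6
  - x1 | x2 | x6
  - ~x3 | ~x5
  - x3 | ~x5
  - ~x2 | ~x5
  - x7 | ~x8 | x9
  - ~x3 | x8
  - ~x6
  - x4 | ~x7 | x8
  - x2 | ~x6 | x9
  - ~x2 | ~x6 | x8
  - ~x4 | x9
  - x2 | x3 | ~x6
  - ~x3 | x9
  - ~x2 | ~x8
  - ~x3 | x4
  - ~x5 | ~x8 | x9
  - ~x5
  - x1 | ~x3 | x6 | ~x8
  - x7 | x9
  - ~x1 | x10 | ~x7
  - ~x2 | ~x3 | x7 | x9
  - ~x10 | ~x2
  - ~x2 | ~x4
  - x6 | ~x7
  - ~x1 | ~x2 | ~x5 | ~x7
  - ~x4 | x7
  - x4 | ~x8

x1=F; x2=T; x3=F; x4=F; x5=F; x6=F; x7=F; x8=F; x9=T; x10=F

Unit clause (~x6) forces x6 = False.
Unit clause (~x5) forces x5 = False.
In (x6 | ~x7) only ~x7 is left, so x7 = False.
In (~x4 | x7) only ~x4 is left, so x4 = False.
In (x4 | ~x8) only ~x8 is left, so x8 = False.
In (~x3 | x8) only ~x3 is left, so x3 = False.
In (x7 | x9) only x9 is left, so x9 = True.
In (~x1 | x3 | x6) only ~x1 is left, so x1 = False.
In (x1 | x2 | x6) only x2 is left, so x2 = True.
In (~x10 | ~x2) only ~x10 is left, so x10 = False.
All clauses satisfied.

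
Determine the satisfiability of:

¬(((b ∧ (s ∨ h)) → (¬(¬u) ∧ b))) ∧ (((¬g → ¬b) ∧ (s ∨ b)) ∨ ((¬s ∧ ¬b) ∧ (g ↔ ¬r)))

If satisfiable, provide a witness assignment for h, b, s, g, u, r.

h = True; b = True; s = False; g = True; u = False; r = False

  ¬(((b ∧ (s ∨ h)) → (¬(¬u) ∧ b))) = True
    (b ∧ (s ∨ h)) → (¬(¬u) ∧ b) = False
      b ∧ (s ∨ h) = True
        s ∨ h = True
      ¬(¬u) ∧ b = False
        ¬(¬u) = False
          ¬u = True
  ((¬g → ¬b) ∧ (s ∨ b)) ∨ ((¬s ∧ ¬b) ∧ (g ↔ ¬r)) = True
    (¬g → ¬b) ∧ (s ∨ b) = True
      ¬g → ¬b = True
        ¬g = False
        ¬b = False
      s ∨ b = True
    (¬s ∧ ¬b) ∧ (g ↔ ¬r) = False
      ¬s ∧ ¬b = False
        ¬s = True
        ¬b = False
      g ↔ ¬r = True
        ¬r = True
Both conjuncts True, so the formula holds.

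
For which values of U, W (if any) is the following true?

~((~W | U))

U: False; W: True

  ~((~W | U)) = True
    ~W | U = False
      ~W = False
The formula evaluates to True.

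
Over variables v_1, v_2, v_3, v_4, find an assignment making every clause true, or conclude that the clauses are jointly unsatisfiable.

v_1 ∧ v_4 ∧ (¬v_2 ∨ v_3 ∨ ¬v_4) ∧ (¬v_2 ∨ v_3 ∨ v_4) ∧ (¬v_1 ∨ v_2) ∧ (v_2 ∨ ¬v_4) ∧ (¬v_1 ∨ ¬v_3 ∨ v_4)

Unit clause (v_1) forces v_1 = True.
Unit clause (v_4) forces v_4 = True.
In (¬v_1 ∨ v_2) only v_2 is left, so v_2 = True.
In (¬v_2 ∨ v_3 ∨ ¬v_4) only v_3 is left, so v_3 = True.
All clauses satisfied.

v_1 = True, v_2 = True, v_3 = True, v_4 = True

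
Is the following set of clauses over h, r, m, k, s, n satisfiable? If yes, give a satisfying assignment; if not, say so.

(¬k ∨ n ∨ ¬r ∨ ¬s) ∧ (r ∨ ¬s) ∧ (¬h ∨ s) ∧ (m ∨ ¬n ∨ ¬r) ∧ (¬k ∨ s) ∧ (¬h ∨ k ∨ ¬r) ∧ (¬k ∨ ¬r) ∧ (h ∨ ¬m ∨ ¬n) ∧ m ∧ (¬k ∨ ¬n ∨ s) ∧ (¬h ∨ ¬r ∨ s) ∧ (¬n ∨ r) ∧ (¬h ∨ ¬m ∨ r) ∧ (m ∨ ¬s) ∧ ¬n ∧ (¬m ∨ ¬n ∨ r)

Unit clause (m) forces m = True.
Unit clause (¬n) forces n = False.
Try h = True:
  (¬h ∨ s) forces s = True.
  (r ∨ ¬s) forces r = True.
  (¬k ∨ n ∨ ¬r ∨ ¬s) forces k = False.
  clause (¬h ∨ k ∨ ¬r) is falsified — backtrack.
So h = False.
Set r = True.
  then (¬k ∨ ¬r) forces k = False.
Set s = False.
All clauses satisfied.

h = False; r = True; m = True; k = False; s = False; n = False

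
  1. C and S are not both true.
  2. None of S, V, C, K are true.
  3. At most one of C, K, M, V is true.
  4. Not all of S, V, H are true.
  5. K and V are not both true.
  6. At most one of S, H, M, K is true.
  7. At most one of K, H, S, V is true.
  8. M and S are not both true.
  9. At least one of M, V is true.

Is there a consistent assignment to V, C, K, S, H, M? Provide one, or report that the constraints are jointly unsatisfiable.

V = False, C = False, K = False, S = False, H = False, M = True

  (1) C=F, S=F — not both ✓
  (2) {S, V, C, K}: 0 true — none ✓
  (3) {C, K, M, V}: 1 true — at most one ✓
  (4) {S, V, H}: 0/3 true — not all ✓
  (5) K=F, V=F — not both ✓
  (6) {S, H, M, K}: 1 true — at most one ✓
  (7) {K, H, S, V}: 0 true — at most one ✓
  (8) M=T, S=F — not both ✓
  (9) {M, V}: 1 true — at least one ✓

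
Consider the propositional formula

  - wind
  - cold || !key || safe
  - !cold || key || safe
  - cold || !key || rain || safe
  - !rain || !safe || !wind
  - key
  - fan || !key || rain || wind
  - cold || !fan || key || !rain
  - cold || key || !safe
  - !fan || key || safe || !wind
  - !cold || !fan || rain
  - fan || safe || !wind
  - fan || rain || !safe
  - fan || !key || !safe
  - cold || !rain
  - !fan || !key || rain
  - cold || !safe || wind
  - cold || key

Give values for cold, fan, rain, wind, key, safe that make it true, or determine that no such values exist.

cold=T; fan=T; rain=T; wind=T; key=T; safe=F

Unit clause (wind) forces wind = True.
Unit clause (key) forces key = True.
Try cold = False:
  (cold || !key || safe) forces safe = True.
  (!rain || !safe || !wind) forces rain = False.
  (fan || rain || !safe) forces fan = True.
  clause (!fan || !key || rain) is falsified — backtrack.
So cold = True.
Set fan = True.
  then (!cold || !fan || rain) forces rain = True.
  then (!rain || !safe || !wind) forces safe = False.
All clauses satisfied.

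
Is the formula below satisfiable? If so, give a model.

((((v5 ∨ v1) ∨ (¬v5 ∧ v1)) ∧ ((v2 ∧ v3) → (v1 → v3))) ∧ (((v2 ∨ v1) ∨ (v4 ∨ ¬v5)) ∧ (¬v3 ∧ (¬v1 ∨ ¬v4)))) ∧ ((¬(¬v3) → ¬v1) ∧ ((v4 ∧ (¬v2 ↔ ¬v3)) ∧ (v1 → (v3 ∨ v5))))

v1 = False; v2 = False; v3 = False; v4 = True; v5 = True

  (((v5 ∨ v1) ∨ (¬v5 ∧ v1)) ∧ ((v2 ∧ v3) → (v1 → v3))) ∧ (((v2 ∨ v1) ∨ (v4 ∨ ¬v5)) ∧ (¬v3 ∧ (¬v1 ∨ ¬v4))) = True
    ((v5 ∨ v1) ∨ (¬v5 ∧ v1)) ∧ ((v2 ∧ v3) → (v1 → v3)) = True
      (v5 ∨ v1) ∨ (¬v5 ∧ v1) = True
        v5 ∨ v1 = True
        ¬v5 ∧ v1 = False
          ¬v5 = False
      (v2 ∧ v3) → (v1 → v3) = True
        v2 ∧ v3 = False
        v1 → v3 = True
    ((v2 ∨ v1) ∨ (v4 ∨ ¬v5)) ∧ (¬v3 ∧ (¬v1 ∨ ¬v4)) = True
      (v2 ∨ v1) ∨ (v4 ∨ ¬v5) = True
        v2 ∨ v1 = False
        v4 ∨ ¬v5 = True
          ¬v5 = False
      ¬v3 ∧ (¬v1 ∨ ¬v4) = True
        ¬v3 = True
        ¬v1 ∨ ¬v4 = True
          ¬v1 = True
          ¬v4 = False
  (¬(¬v3) → ¬v1) ∧ ((v4 ∧ (¬v2 ↔ ¬v3)) ∧ (v1 → (v3 ∨ v5))) = True
    ¬(¬v3) → ¬v1 = True
      ¬(¬v3) = False
        ¬v3 = True
      ¬v1 = True
    (v4 ∧ (¬v2 ↔ ¬v3)) ∧ (v1 → (v3 ∨ v5)) = True
      v4 ∧ (¬v2 ↔ ¬v3) = True
        ¬v2 ↔ ¬v3 = True
          ¬v2 = True
          ¬v3 = True
      v1 → (v3 ∨ v5) = True
        v3 ∨ v5 = True
Both conjuncts True, so the formula holds.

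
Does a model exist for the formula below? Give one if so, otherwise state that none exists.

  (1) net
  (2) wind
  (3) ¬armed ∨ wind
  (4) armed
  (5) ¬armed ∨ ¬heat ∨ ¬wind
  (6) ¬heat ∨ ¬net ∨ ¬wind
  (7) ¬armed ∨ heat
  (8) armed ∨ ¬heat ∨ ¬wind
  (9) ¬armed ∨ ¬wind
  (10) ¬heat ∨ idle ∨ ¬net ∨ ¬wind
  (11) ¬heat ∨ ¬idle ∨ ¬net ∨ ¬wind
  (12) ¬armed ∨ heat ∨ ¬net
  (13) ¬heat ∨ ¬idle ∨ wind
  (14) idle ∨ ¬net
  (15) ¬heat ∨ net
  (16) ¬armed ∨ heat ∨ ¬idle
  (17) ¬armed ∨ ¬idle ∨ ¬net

UNSATISFIABLE

Case armed = True:
  (net) forces net = True.
  (wind) forces wind = True.
  Clause (¬armed ∨ ¬wind) is falsified — contradiction.
Case armed = False:
  Clause (armed) is falsified — contradiction.
Both cases fail, so the formula is unsatisfiable.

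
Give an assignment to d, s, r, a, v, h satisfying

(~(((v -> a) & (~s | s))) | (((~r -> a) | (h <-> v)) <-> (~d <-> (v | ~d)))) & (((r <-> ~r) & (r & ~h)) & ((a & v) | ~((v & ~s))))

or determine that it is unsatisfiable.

UNSATISFIABLE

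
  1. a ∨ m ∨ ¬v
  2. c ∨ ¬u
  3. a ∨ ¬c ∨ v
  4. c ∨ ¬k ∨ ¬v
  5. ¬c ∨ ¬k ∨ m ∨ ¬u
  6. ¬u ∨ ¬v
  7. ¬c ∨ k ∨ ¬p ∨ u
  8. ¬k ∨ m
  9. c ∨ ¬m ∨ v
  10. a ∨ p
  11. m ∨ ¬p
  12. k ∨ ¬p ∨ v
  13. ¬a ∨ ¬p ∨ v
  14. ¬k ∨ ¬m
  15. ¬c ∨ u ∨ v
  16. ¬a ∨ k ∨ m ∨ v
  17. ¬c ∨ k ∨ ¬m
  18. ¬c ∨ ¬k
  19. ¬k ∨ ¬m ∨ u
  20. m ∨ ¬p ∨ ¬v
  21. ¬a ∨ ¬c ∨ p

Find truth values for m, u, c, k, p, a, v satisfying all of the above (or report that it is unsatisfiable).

Set m = True.
  then (¬k ∨ ¬m) forces k = False.
  then (¬c ∨ k ∨ ¬m) forces c = False.
  then (c ∨ ¬u) forces u = False.
  then (c ∨ ¬m ∨ v) forces v = True.
Set p = True.
Set a = False.
All clauses satisfied.

m = True, u = False, c = False, k = False, p = True, a = False, v = True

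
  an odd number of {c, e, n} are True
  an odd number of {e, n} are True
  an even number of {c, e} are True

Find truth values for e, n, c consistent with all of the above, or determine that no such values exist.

e: False, n: True, c: False

{c, e, n}: 1 true → odd ✓
{e, n}: 1 true → odd ✓
{c, e}: 0 true → even ✓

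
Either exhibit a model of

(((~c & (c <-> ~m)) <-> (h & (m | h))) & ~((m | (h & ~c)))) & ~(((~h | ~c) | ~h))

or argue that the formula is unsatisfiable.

Case c = True: the formula simplifies to (~((h & (m | h))) & ~m) & ~((~h | ~h)).
  h = True: the conjunct ~((h & (m | h))) becomes ~((True & True)) = False.
  h = False: the conjunct ~((~h | ~h)) becomes ~((True | True)) = False.
Case c = False: the conjunct ~(((~h | ~c) | ~h)) becomes ~((True | ~h)) = False.
Both cases fail — unsatisfiable.

The formula is unsatisfiable.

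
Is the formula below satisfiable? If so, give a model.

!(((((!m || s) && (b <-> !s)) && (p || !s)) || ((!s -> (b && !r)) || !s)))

UNSATISFIABLE

Case s = True: the formula becomes !(((!b && p) || True)) = False.
Case s = False: the formula becomes !(((!m && b) || True)) = False.
Both cases fail — unsatisfiable.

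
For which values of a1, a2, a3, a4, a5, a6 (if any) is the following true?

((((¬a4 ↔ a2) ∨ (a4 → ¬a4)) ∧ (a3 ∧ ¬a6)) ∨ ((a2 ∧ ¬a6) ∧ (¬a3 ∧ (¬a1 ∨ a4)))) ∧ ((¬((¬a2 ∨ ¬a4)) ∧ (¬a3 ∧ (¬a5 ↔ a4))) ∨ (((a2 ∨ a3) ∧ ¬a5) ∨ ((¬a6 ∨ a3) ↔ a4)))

a1 = True, a2 = False, a3 = True, a4 = True, a5 = True, a6 = False

  (((¬a4 ↔ a2) ∨ (a4 → ¬a4)) ∧ (a3 ∧ ¬a6)) ∨ ((a2 ∧ ¬a6) ∧ (¬a3 ∧ (¬a1 ∨ a4))) = True
    ((¬a4 ↔ a2) ∨ (a4 → ¬a4)) ∧ (a3 ∧ ¬a6) = True
      (¬a4 ↔ a2) ∨ (a4 → ¬a4) = True
        ¬a4 ↔ a2 = True
          ¬a4 = False
        a4 → ¬a4 = False
          ¬a4 = False
      a3 ∧ ¬a6 = True
        ¬a6 = True
    (a2 ∧ ¬a6) ∧ (¬a3 ∧ (¬a1 ∨ a4)) = False
      a2 ∧ ¬a6 = False
        ¬a6 = True
      ¬a3 ∧ (¬a1 ∨ a4) = False
        ¬a3 = False
        ¬a1 ∨ a4 = True
          ¬a1 = False
  (¬((¬a2 ∨ ¬a4)) ∧ (¬a3 ∧ (¬a5 ↔ a4))) ∨ (((a2 ∨ a3) ∧ ¬a5) ∨ ((¬a6 ∨ a3) ↔ a4)) = True
    ¬((¬a2 ∨ ¬a4)) ∧ (¬a3 ∧ (¬a5 ↔ a4)) = False
      ¬((¬a2 ∨ ¬a4)) = False
        ¬a2 ∨ ¬a4 = True
          ¬a2 = True
          ¬a4 = False
      ¬a3 ∧ (¬a5 ↔ a4) = False
        ¬a3 = False
        ¬a5 ↔ a4 = False
          ¬a5 = False
    ((a2 ∨ a3) ∧ ¬a5) ∨ ((¬a6 ∨ a3) ↔ a4) = True
      (a2 ∨ a3) ∧ ¬a5 = False
        a2 ∨ a3 = True
        ¬a5 = False
      (¬a6 ∨ a3) ↔ a4 = True
        ¬a6 ∨ a3 = True
          ¬a6 = True
Both conjuncts True, so the formula holds.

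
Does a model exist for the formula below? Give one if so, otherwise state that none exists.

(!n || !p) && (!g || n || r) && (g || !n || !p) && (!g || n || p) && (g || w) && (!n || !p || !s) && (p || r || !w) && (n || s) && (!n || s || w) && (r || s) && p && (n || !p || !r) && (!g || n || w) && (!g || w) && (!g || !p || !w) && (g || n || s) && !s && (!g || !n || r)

UNSATISFIABLE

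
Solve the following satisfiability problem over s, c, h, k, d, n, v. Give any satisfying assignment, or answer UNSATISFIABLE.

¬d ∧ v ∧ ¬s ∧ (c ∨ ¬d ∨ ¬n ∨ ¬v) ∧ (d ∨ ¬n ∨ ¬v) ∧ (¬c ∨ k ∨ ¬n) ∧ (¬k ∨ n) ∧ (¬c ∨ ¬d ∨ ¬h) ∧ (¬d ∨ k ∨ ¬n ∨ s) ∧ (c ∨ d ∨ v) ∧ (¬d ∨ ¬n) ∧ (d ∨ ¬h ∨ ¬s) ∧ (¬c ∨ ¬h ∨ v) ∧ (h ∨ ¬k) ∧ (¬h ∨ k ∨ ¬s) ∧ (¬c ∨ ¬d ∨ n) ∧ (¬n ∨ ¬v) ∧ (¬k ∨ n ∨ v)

Unit clause (¬d) forces d = False.
Unit clause (v) forces v = True.
Unit clause (¬s) forces s = False.
In (d ∨ ¬n ∨ ¬v) only ¬n is left, so n = False.
In (¬k ∨ n) only ¬k is left, so k = False.
Set c = True.
Set h = True.
All clauses satisfied.

s = False; c = True; h = True; k = False; d = False; n = False; v = True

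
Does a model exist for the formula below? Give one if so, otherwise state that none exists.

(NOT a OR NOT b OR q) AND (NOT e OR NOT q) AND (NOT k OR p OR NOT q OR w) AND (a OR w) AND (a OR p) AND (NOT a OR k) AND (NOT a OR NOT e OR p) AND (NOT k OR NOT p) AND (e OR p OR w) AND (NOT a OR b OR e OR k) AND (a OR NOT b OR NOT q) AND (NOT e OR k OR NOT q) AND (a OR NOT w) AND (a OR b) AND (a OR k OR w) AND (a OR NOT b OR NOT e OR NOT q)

Set k = True.
  then (NOT k OR NOT p) forces p = False.
  then (a OR p) forces a = True.
  then (NOT a OR NOT e OR p) forces e = False.
  then (e OR p OR w) forces w = True.
Set q = True.
Set b = False.
All clauses satisfied.

k: True, w: True, q: True, a: True, e: False, p: False, b: False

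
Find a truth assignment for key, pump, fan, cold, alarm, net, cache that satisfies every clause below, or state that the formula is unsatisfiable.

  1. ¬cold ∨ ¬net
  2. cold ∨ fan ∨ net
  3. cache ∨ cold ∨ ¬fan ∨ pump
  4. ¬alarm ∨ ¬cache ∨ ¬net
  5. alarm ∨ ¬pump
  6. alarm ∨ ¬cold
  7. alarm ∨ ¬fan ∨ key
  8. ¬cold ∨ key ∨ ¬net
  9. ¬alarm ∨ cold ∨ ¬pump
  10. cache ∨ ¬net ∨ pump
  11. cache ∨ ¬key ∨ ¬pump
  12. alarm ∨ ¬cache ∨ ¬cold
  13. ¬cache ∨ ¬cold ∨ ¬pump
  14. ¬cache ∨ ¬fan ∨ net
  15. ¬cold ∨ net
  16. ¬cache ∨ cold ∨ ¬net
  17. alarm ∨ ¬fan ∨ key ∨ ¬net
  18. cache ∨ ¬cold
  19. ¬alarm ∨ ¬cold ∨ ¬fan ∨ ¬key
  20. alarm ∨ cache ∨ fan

Case net = True:
  (¬cold ∨ ¬net) forces cold = False.
  (¬cache ∨ cold ∨ ¬net) forces cache = False.
  (cache ∨ ¬net ∨ pump) forces pump = True.
  (alarm ∨ ¬pump) forces alarm = True.
  Clause (¬alarm ∨ cold ∨ ¬pump) is falsified — contradiction.
Case net = False:
  (¬cold ∨ net) forces cold = False.
  (cold ∨ fan ∨ net) forces fan = True.
  (¬cache ∨ ¬fan ∨ net) forces cache = False.
  (cache ∨ cold ∨ ¬fan ∨ pump) forces pump = True.
  (alarm ∨ ¬pump) forces alarm = True.
  Clause (¬alarm ∨ cold ∨ ¬pump) is falsified — contradiction.
Both cases fail, so the formula is unsatisfiable.

Unsatisfiable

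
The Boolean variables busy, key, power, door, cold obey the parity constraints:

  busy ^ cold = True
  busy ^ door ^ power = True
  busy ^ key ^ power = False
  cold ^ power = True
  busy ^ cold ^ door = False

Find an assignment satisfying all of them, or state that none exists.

busy: True, key: False, power: True, door: True, cold: False

busy ^ cold = T ^ F = True ✓
busy ^ door ^ power = T ^ T ^ T = True ✓
busy ^ key ^ power = T ^ F ^ T = False ✓
cold ^ power = F ^ T = True ✓
busy ^ cold ^ door = T ^ F ^ T = False ✓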